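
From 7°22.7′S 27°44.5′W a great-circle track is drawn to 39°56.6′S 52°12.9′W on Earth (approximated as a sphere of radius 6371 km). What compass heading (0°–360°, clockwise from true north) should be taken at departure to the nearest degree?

With φ₁ = -0.1288, φ₂ = -0.6971, Δλ = -0.4271 rad, the forward-azimuth formula gives
θ = atan2( sin Δλ cos φ₂ , cos φ₁ sin φ₂ − sin φ₁ cos φ₂ cos Δλ ) = atan2(-0.3176, -0.5471) = -149.86°.
Adding 360° brings this into [0°, 360°): 210°.

210°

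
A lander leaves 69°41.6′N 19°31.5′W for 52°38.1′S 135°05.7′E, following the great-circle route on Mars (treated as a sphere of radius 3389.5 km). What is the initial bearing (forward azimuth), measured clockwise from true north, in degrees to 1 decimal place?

47.5°

With φ₁ = 1.2164, φ₂ = -0.9187, Δλ = 2.6986 rad, the forward-azimuth formula gives
θ = atan2( sin Δλ cos φ₂ , cos φ₁ sin φ₂ − sin φ₁ cos φ₂ cos Δλ ) = atan2(0.2601, 0.2384) = 47.49°.
So the initial bearing is 47.5°.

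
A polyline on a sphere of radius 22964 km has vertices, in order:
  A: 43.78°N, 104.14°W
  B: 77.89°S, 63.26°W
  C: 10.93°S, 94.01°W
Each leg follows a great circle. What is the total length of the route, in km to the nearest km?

77331 km

Leg A→B: central angle 2.1676 rad, distance 49775.9 km.
Leg B→C: central angle 1.1999 rad, distance 27555.4 km.
Total: 49775.9 + 27555.4 ≈ 77331 km.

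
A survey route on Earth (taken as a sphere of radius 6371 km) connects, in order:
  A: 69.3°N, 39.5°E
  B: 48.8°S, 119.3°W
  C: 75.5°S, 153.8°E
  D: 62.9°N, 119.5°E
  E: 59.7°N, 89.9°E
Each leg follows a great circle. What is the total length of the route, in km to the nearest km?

39377 km

Leg A→B: central angle 2.7412 rad, distance 17464.3 km.
Leg B→C: central angle 0.7416 rad, distance 4724.9 km.
Leg C→D: central angle 2.4459 rad, distance 15583.1 km.
Leg D→E: central angle 0.2519 rad, distance 1604.7 km.
Total: 17464.3 + 4724.9 + 15583.1 + 1604.7 ≈ 39377 km.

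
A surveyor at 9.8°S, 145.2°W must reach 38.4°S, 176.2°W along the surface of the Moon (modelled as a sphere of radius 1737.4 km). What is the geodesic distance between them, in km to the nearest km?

Let φ₁ = -0.1710 rad, φ₂ = -0.6702 rad, and Δλ = -0.5411 rad.
cos c = sin φ₁ sin φ₂ + cos φ₁ cos φ₂ cos Δλ = (-0.1702)(-0.6211) + (0.9854)(0.7837)(0.8572) = 0.76768,
so c = arccos(0.76768) = 0.69558 rad.
Distance = R·c = 1737.4 × 0.6956 ≈ 1209 km.

1209 km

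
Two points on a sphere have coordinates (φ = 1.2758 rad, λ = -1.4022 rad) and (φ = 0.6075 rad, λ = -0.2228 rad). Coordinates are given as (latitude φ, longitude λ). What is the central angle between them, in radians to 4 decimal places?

Let φ₁ = 1.2758 rad, φ₂ = 0.6075 rad, and Δλ = 1.1794 rad.
Haversine: a = sin²(Δφ/2) + cos φ₁ cos φ₂ sin²(Δλ/2) = 0.1076 + (0.2907)(0.8211)(0.3093) = 0.18139.
Central angle c = 2·arcsin(√a) = 0.87990 rad.
So the angular separation is 0.8799 rad.

0.8799 rad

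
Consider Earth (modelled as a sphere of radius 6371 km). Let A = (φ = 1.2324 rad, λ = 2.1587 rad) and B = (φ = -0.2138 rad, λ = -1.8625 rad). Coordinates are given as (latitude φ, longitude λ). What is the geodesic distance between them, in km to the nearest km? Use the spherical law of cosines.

In radians: φ₁ = 1.2324, φ₂ = -0.2138, Δλ = 129.602° = 2.2620 rad.
cos c = sin φ₁ sin φ₂ + cos φ₁ cos φ₂ cos Δλ = (0.9433)(-0.2122) + (0.3320)(0.9772)(-0.6375) = -0.40694,
so c = arccos(-0.40694) = 1.98990 rad.
Distance = R·c = 6371 × 1.9899 ≈ 12678 km.

12678 km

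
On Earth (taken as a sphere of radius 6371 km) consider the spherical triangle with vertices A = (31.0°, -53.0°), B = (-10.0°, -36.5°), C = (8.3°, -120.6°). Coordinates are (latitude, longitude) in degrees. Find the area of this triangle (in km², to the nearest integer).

Side lengths (central angles): a = 1.4956, b = 1.1619, c = 0.7671 rad; semiperimeter s = 1.7123.
By l'Huilier's theorem, tan(E/4) = √[tan(s/2) tan((s−a)/2) tan((s−b)/2) tan((s−c)/2)], giving spherical excess E = 0.5349 rad.
Area = E·R² = 0.5349 × (6371)² ≈ 21711255 km².

21711255 km²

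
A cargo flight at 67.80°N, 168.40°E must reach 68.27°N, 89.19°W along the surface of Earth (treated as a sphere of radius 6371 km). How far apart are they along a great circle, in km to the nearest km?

With latitudes φ₁ = 67.800°, φ₂ = 68.270° and longitude difference Δλ = 102.410°:
cos c = sin φ₁ sin φ₂ + cos φ₁ cos φ₂ cos Δλ = (0.9259)(0.9289) + (0.3778)(0.3702)(-0.2149) = 0.83001,
so c = arccos(0.83001) = 0.59166 rad.
Distance = R·c = 6371 × 0.5917 ≈ 3769 km.

3769 km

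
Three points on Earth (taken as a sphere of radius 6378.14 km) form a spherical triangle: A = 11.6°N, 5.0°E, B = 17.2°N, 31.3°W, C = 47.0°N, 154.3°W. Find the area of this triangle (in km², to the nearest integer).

Side lengths (central angles): a = 1.7098, b = 2.0690, c = 0.6204 rad; semiperimeter s = 2.1996.
By l'Huilier's theorem, tan(E/4) = √[tan(s/2) tan((s−a)/2) tan((s−b)/2) tan((s−c)/2)], giving spherical excess E = 0.7121 rad.
Area = E·R² = 0.7121 × (6378.14)² ≈ 28966790 km².

28966790 km²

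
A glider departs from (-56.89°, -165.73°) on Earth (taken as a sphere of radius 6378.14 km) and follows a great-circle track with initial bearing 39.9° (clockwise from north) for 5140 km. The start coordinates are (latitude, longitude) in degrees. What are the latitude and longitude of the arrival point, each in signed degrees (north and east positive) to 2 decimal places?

-16.12°, -136.93°

Angular distance δ = d/R = 5140/6378.14 = 0.80588 rad; initial bearing θ = 0.6964 rad.
sin φ₂ = sin φ₁ cos δ + cos φ₁ sin δ cos θ = (-0.8376)(0.6925) + (0.5462)(0.7214)(0.7672) = -0.2777, so φ₂ = -16.12°.
Δλ = atan2(sin θ sin δ cos φ₁, cos δ − sin φ₁ sin φ₂) = atan2(0.2528, 0.4599) = 28.797°.
λ₂ = -165.730° + 28.797° = -136.93°.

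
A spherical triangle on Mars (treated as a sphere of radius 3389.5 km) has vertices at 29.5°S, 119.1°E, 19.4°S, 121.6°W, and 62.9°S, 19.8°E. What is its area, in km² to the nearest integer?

Side lengths (central angles): a = 1.6109, b = 1.1872, c = 1.8113 rad; semiperimeter s = 2.3047.
By l'Huilier's theorem, tan(E/4) = √[tan(s/2) tan((s−a)/2) tan((s−b)/2) tan((s−c)/2)], giving spherical excess E = 1.3743 rad.
Area = E·R² = 1.3743 × (3389.5)² ≈ 15788518 km².

15788518 km²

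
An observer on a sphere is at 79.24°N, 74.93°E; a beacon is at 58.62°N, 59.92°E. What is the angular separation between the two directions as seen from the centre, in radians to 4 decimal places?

In radians: φ₁ = 1.3830, φ₂ = 1.0231, Δλ = -15.010° = -0.2620 rad.
cos c = sin φ₁ sin φ₂ + cos φ₁ cos φ₂ cos Δλ = (0.9824)(0.8537) + (0.1867)(0.5207)(0.9659) = 0.93262,
so c = arccos(0.93262) = 0.36919 rad.
So the angular separation is 0.3692 rad.

0.3692 rad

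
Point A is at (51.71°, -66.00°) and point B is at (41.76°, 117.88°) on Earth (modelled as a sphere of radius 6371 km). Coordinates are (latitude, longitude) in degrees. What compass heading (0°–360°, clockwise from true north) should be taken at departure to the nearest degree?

With φ₁ = 0.9025, φ₂ = 0.7288, Δλ = -3.0739 rad, the forward-azimuth formula gives
θ = atan2( sin Δλ cos φ₂ , cos φ₁ sin φ₂ − sin φ₁ cos φ₂ cos Δλ ) = atan2(-0.0505, 0.9968) = -2.90°.
Adding 360° brings this into [0°, 360°): 357°.

357°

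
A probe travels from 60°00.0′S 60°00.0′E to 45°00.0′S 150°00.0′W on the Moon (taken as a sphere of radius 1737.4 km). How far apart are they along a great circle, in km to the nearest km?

Let φ₁ = -1.0472 rad, φ₂ = -0.7854 rad, and Δλ = 2.6180 rad.
cos c = sin φ₁ sin φ₂ + cos φ₁ cos φ₂ cos Δλ = (-0.8660)(-0.7071) + (0.5000)(0.7071)(-0.8660) = 0.30619,
so c = arccos(0.30619) = 1.25961 rad.
Distance = R·c = 1737.4 × 1.2596 ≈ 2188 km.

2188 km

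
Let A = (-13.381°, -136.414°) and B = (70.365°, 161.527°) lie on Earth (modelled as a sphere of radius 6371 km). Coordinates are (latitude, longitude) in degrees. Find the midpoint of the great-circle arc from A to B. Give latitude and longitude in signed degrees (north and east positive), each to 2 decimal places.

The central angle between A and B is δ = 1.6356 rad.
With f = 0.5, the slerp weights are sin((1−f)δ)/sin δ = 0.7312 and sin(fδ)/sin δ = 0.7312.
Weighted sum of the unit vectors: (0.7312)·(-0.7047,-0.6707,-0.2314) + (0.7312)·(-0.3187,0.1065,0.9419) = (-0.7483, -0.4126, 0.5195).
Converting back: φ = atan2(z, √(x²+y²)) = 31.30°, λ = atan2(y, x) = -151.13°.

31.30°, -151.13°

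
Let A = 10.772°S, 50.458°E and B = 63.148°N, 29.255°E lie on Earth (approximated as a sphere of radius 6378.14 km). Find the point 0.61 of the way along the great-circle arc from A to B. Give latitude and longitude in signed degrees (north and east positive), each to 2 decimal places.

The central angle between A and B is δ = 1.3213 rad.
With f = 0.61, the slerp weights are sin((1−f)δ)/sin δ = 0.5085 and sin(fδ)/sin δ = 0.7446.
Weighted sum of the unit vectors: (0.5085)·(0.6254,0.7576,-0.1869) + (0.7446)·(0.3941,0.2207,0.8922) = (0.6115, 0.5496, 0.5692).
Converting back: φ = atan2(z, √(x²+y²)) = 34.70°, λ = atan2(y, x) = 41.95°.

34.70°, 41.95°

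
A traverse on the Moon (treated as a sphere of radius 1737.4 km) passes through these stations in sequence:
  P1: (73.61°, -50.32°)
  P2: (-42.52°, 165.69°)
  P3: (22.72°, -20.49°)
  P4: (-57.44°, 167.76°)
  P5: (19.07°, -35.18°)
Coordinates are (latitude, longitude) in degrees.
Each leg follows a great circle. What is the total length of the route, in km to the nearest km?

Leg P1→P2: central angle 2.5263 rad, distance 4389.2 km.
Leg P2→P3: central angle 2.7845 rad, distance 4837.9 km.
Leg P3→P4: central angle 2.5267 rad, distance 4389.8 km.
Leg P4→P5: central angle 2.4095 rad, distance 4186.3 km.
Total: 4389.2 + 4837.9 + 4389.8 + 4186.3 ≈ 17803 km.

17803 km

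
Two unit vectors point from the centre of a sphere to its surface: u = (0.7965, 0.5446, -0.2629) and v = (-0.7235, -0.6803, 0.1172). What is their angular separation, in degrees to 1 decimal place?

u·v = -0.9776; |u| = 1.0001, |v| = 1.0000.
cos θ = (u·v)/(|u||v|) = -0.9775, so θ = 167.8°.

167.8°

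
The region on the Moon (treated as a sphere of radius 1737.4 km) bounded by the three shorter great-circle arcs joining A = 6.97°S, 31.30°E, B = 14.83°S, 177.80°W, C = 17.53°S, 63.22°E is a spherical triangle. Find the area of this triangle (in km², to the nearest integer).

773177 km²

Side lengths (central angles): a = 1.9493, b = 0.5736, c = 2.5105 rad; semiperimeter s = 2.5167.
By l'Huilier's theorem, tan(E/4) = √[tan(s/2) tan((s−a)/2) tan((s−b)/2) tan((s−c)/2)], giving spherical excess E = 0.2561 rad.
Area = E·R² = 0.2561 × (1737.4)² ≈ 773177 km².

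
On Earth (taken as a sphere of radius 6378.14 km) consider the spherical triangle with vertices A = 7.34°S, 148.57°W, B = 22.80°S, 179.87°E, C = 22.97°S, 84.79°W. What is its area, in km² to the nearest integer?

Side lengths (central angles): a = 1.4985, b = 1.1003, c = 0.5942 rad; semiperimeter s = 1.5965.
By l'Huilier's theorem, tan(E/4) = √[tan(s/2) tan((s−a)/2) tan((s−b)/2) tan((s−c)/2)], giving spherical excess E = 0.3335 rad.
Area = E·R² = 0.3335 × (6378.14)² ≈ 13567287 km².

13567287 km²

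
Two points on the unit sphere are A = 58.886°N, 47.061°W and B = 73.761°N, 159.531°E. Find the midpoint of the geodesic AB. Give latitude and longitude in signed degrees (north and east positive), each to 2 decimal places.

80.79°, -72.21°

The central angle between A and B is δ = 0.8055 rad.
With f = 0.5, the slerp weights are sin((1−f)δ)/sin δ = 0.5435 and sin(fδ)/sin δ = 0.5435.
Weighted sum of the unit vectors: (0.5435)·(0.3520,-0.3783,0.8561) + (0.5435)·(-0.2620,0.0978,0.9601) = (0.0489, -0.1524, 0.9871).
Converting back: φ = atan2(z, √(x²+y²)) = 80.79°, λ = atan2(y, x) = -72.21°.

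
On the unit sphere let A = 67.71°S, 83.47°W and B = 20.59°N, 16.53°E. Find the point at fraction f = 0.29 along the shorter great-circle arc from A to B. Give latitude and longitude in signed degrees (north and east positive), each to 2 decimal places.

-51.48°, -23.31°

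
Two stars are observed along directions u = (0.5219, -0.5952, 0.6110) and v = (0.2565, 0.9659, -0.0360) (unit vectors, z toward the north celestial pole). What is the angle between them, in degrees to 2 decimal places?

117.58°

u·v = -0.4630; |u| = 1.0000, |v| = 1.0000.
cos θ = (u·v)/(|u||v|) = -0.4630, so θ = 117.58°.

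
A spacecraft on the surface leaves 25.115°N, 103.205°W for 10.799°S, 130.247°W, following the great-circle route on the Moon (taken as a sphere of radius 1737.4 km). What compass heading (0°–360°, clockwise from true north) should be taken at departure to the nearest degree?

220°

With φ₁ = 0.4383, φ₂ = -0.1885, Δλ = -0.4720 rad, the forward-azimuth formula gives
θ = atan2( sin Δλ cos φ₂ , cos φ₁ sin φ₂ − sin φ₁ cos φ₂ cos Δλ ) = atan2(-0.4466, -0.5410) = -140.46°.
Adding 360° brings this into [0°, 360°): 220°.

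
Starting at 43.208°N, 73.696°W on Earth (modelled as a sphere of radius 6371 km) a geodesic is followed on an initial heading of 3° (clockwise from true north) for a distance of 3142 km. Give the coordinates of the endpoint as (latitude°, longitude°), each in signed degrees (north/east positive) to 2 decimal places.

Angular distance δ = d/R = 3142/6371 = 0.49317 rad; initial bearing θ = 0.0524 rad.
sin φ₂ = sin φ₁ cos δ + cos φ₁ sin δ cos θ = (0.6846)(0.8808) + (0.7289)(0.4734)(0.9986) = 0.9477, so φ₂ = 71.38°.
Δλ = atan2(sin θ sin δ cos φ₁, cos δ − sin φ₁ sin φ₂) = atan2(0.0181, 0.2320) = 4.451°.
λ₂ = -73.696° + 4.451° = -69.25°.

71.38°, -69.25°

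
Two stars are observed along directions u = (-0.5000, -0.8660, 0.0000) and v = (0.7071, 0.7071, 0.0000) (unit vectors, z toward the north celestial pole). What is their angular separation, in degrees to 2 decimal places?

165.00°

u·v = -0.9659; |u| = 1.0000, |v| = 1.0000.
cos θ = (u·v)/(|u||v|) = -0.9659, so θ = 165.00°.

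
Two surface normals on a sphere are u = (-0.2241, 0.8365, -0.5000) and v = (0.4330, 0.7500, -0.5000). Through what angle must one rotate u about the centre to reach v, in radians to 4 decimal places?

u·v = 0.7803; |u| = 1.0000, |v| = 1.0000.
cos θ = (u·v)/(|u||v|) = 0.7804, so θ = 0.6756 rad.

0.6756 rad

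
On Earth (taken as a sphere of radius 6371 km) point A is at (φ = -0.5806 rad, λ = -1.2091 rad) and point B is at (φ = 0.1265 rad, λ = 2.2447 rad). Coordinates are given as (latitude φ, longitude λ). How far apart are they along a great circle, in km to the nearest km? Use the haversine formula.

In radians: φ₁ = -0.5806, φ₂ = 0.1265, Δλ = -162.112° = -2.8294 rad.
Haversine: a = sin²(Δφ/2) + cos φ₁ cos φ₂ sin²(Δλ/2) = 0.1199 + (0.8361)(0.9920)(0.9758) = 0.92928.
Central angle c = 2·arcsin(√a) = 2.60325 rad.
Distance = R·c = 6371 × 2.6032 ≈ 16585 km.

16585 km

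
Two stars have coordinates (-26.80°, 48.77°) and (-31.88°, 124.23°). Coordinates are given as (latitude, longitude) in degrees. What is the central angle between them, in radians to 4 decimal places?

1.1281 rad

Let φ₁ = -0.4677 rad, φ₂ = -0.5564 rad, and Δλ = 1.3170 rad.
cos c = sin φ₁ sin φ₂ + cos φ₁ cos φ₂ cos Δλ = (-0.4509)(-0.5281) + (0.8926)(0.8492)(0.2511) = 0.42841,
so c = arccos(0.42841) = 1.12806 rad.
So the angular separation is 1.1281 rad.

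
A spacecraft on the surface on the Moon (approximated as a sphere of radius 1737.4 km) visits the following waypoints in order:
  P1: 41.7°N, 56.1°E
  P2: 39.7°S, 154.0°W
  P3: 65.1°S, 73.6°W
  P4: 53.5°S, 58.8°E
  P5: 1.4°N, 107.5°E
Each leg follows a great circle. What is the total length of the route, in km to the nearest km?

Leg P1→P2: central angle 2.7438 rad, distance 4767.1 km.
Leg P2→P3: central angle 0.8848 rad, distance 1537.3 km.
Leg P3→P4: central angle 0.9761 rad, distance 1695.9 km.
Leg P4→P5: central angle 1.1887 rad, distance 2065.3 km.
Total: 4767.1 + 1537.3 + 1695.9 + 2065.3 ≈ 10066 km.

10066 km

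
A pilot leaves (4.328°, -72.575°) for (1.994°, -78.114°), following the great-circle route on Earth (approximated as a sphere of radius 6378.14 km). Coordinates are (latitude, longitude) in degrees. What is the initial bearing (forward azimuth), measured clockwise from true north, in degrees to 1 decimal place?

Δλ = -5.539° = -0.0967 rad.
y = sin Δλ · cos φ₂ = (-0.0965)(0.9994) = -0.0965
x = cos φ₁ sin φ₂ − sin φ₁ cos φ₂ cos Δλ = (0.9971)(0.0348) − (0.0755)(0.9994)(0.9953) = -0.0404
θ = atan2(y, x) = -112.71°; adding 360° gives 247.3°.

247.3°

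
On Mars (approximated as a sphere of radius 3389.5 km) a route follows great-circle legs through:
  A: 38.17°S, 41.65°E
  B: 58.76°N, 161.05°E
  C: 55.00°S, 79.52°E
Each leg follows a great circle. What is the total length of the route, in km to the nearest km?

15843 km

Leg A→B: central angle 2.3870 rad, distance 8090.7 km.
Leg B→C: central angle 2.2870 rad, distance 7751.9 km.
Total: 8090.7 + 7751.9 ≈ 15843 km.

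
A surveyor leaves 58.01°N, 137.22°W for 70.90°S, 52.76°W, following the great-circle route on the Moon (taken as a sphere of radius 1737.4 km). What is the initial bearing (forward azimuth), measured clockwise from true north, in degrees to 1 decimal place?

148.3°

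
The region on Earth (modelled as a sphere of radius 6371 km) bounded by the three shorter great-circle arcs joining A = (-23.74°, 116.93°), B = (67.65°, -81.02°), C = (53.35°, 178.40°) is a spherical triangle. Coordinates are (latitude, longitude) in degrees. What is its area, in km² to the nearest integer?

Side lengths (central angles): a = 0.7949, b = 1.6329, c = 2.3511 rad; semiperimeter s = 2.3894.
By l'Huilier's theorem, tan(E/4) = √[tan(s/2) tan((s−a)/2) tan((s−b)/2) tan((s−c)/2)], giving spherical excess E = 0.5586 rad.
Area = E·R² = 0.5586 × (6371)² ≈ 22672726 km².

22672726 km²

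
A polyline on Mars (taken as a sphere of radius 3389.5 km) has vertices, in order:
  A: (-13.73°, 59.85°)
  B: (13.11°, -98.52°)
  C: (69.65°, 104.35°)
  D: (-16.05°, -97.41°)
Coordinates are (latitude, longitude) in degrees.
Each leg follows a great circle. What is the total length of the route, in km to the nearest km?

22444 km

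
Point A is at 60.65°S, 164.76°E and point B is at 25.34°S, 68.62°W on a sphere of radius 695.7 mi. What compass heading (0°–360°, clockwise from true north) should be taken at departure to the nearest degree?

133°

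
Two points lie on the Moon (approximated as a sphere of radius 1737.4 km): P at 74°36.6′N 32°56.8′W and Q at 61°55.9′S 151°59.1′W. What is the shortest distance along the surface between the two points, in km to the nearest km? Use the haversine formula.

4721 km

With latitudes φ₁ = 74.610°, φ₂ = -61.932° and longitude difference Δλ = -119.038°:
Haversine: a = sin²(Δφ/2) + cos φ₁ cos φ₂ sin²(Δλ/2) = 0.8629 + (0.2654)(0.4705)(0.7427) = 0.95568.
Central angle c = 2·arcsin(√a) = 2.71737 rad.
Distance = R·c = 1737.4 × 2.7174 ≈ 4721 km.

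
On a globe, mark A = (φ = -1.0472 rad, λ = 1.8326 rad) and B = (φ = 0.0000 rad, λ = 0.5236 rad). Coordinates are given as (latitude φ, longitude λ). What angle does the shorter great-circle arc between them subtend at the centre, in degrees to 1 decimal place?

With latitudes φ₁ = -60.000°, φ₂ = 0.000° and longitude difference Δλ = -75.000°:
cos c = sin φ₁ sin φ₂ + cos φ₁ cos φ₂ cos Δλ = (-0.8660)(0.0000) + (0.5000)(1.0000)(0.2588) = 0.12941,
so c = arccos(0.12941) = 1.44102 rad.
So the angular separation is 82.6°.

82.6°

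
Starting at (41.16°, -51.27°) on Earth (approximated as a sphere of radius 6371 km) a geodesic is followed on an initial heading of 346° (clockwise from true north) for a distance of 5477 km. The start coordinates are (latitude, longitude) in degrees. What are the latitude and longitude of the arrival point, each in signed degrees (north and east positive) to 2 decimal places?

79.43°, -138.91°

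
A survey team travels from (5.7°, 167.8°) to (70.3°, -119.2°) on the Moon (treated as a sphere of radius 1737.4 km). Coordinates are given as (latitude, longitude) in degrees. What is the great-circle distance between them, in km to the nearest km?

2394 km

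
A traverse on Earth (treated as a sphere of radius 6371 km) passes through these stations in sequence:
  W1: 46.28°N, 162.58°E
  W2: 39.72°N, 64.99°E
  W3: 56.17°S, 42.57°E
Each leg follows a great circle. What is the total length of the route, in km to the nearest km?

18314 km

Leg W1→W2: central angle 1.1684 rad, distance 7443.8 km.
Leg W2→W3: central angle 1.7062 rad, distance 10870.2 km.
Total: 7443.8 + 10870.2 ≈ 18314 km.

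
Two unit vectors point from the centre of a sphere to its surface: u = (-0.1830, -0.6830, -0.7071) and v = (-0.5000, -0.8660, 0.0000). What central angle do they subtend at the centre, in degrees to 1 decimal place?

46.9°

u·v = 0.6830; |u| = 1.0000, |v| = 1.0000.
cos θ = (u·v)/(|u||v|) = 0.6830, so θ = 46.9°.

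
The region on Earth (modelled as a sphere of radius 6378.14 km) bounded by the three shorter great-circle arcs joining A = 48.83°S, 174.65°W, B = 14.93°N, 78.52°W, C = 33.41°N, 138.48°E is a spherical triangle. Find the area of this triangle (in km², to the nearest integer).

108547179 km²

Side lengths (central angles): a = 2.0970, b = 1.6096, c = 1.8357 rad; semiperimeter s = 2.7712.
By l'Huilier's theorem, tan(E/4) = √[tan(s/2) tan((s−a)/2) tan((s−b)/2) tan((s−c)/2)], giving spherical excess E = 2.6683 rad.
Area = E·R² = 2.6683 × (6378.14)² ≈ 108547179 km².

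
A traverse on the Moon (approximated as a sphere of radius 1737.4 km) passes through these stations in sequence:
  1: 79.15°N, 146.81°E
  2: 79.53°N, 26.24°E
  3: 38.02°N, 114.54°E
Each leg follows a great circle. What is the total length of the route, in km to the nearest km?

2150 km

Leg 1→2: central angle 0.3227 rad, distance 560.7 km.
Leg 2→3: central angle 0.9148 rad, distance 1589.4 km.
Total: 560.7 + 1589.4 ≈ 2150 km.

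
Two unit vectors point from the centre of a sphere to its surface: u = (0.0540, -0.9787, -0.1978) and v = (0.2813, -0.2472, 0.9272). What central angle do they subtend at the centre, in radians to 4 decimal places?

1.4970 rad

u·v = 0.0737; |u| = 0.9999, |v| = 1.0000.
cos θ = (u·v)/(|u||v|) = 0.0737, so θ = 1.4970 rad.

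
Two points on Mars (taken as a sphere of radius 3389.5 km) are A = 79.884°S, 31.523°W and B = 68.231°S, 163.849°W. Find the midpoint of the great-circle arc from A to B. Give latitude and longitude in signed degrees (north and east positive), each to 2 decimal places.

The central angle between A and B is δ = 0.5148 rad.
With f = 0.5, the slerp weights are sin((1−f)δ)/sin δ = 0.5170 and sin(fδ)/sin δ = 0.5170.
Weighted sum of the unit vectors: (0.5170)·(0.1497,-0.0918,-0.9845) + (0.5170)·(-0.3562,-0.1032,-0.9287) = (-0.1068, -0.1008, -0.9892).
Converting back: φ = atan2(z, √(x²+y²)) = -81.56°, λ = atan2(y, x) = -136.64°.

-81.56°, -136.64°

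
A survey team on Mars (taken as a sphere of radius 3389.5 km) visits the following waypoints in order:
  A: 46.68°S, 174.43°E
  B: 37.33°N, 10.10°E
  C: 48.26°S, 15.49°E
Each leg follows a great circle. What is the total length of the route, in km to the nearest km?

14839 km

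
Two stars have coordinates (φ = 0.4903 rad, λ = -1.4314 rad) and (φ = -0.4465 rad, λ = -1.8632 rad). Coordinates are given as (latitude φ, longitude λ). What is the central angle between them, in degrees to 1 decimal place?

58.7°

With latitudes φ₁ = 28.092°, φ₂ = -25.583° and longitude difference Δλ = -24.740°:
cos c = sin φ₁ sin φ₂ + cos φ₁ cos φ₂ cos Δλ = (0.4709)(-0.4318) + (0.8822)(0.9020)(0.9082) = 0.51933,
so c = arccos(0.51933) = 1.02472 rad.
So the angular separation is 58.7°.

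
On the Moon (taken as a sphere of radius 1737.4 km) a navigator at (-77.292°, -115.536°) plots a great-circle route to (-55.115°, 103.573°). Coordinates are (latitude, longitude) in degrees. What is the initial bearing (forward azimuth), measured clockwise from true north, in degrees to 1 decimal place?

210.5°

With φ₁ = -1.3490, φ₂ = -0.9619, Δλ = -2.4590 rad, the forward-azimuth formula gives
θ = atan2( sin Δλ cos φ₂ , cos φ₁ sin φ₂ − sin φ₁ cos φ₂ cos Δλ ) = atan2(-0.3608, -0.6134) = -149.54°.
Adding 360° brings this into [0°, 360°): 210.5°.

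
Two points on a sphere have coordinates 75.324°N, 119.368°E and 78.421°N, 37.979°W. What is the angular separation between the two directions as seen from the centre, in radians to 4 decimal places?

0.4493 rad

With latitudes φ₁ = 75.324°, φ₂ = 78.421° and longitude difference Δλ = -157.347°:
cos c = sin φ₁ sin φ₂ + cos φ₁ cos φ₂ cos Δλ = (0.9674)(0.9796) + (0.2534)(0.2007)(-0.9229) = 0.90076,
so c = arccos(0.90076) = 0.44929 rad.
So the angular separation is 0.4493 rad.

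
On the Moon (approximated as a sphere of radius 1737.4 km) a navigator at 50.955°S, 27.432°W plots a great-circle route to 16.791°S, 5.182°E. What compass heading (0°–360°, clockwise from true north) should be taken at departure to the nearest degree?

Δλ = 32.614° = 0.5692 rad.
y = sin Δλ · cos φ₂ = (0.5390)(0.9574) = 0.5160
x = cos φ₁ sin φ₂ − sin φ₁ cos φ₂ cos Δλ = (0.6299)(-0.2889) − (-0.7767)(0.9574)(0.8423) = 0.4443
θ = atan2(y, x) = 49.27°, so the bearing is 49°.

49°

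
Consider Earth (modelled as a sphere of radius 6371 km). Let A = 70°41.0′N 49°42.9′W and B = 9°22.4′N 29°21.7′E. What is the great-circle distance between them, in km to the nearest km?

Let φ₁ = 1.2337 rad, φ₂ = 0.1636 rad, and Δλ = 1.3801 rad.
cos c = sin φ₁ sin φ₂ + cos φ₁ cos φ₂ cos Δλ = (0.9437)(0.1629) + (0.3308)(0.9866)(0.1895) = 0.21554,
so c = arccos(0.21554) = 1.35355 rad.
Distance = R·c = 6371 × 1.3535 ≈ 8623 km.

8623 km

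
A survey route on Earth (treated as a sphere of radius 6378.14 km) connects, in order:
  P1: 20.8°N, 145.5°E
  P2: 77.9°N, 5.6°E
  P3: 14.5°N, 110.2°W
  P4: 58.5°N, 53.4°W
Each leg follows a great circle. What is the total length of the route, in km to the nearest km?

Leg P1→P2: central angle 1.3722 rad, distance 8751.9 km.
Leg P2→P3: central angle 1.4137 rad, distance 9016.5 km.
Leg P3→P4: central angle 1.0582 rad, distance 6749.1 km.
Total: 8751.9 + 9016.5 + 6749.1 ≈ 24518 km.

24518 km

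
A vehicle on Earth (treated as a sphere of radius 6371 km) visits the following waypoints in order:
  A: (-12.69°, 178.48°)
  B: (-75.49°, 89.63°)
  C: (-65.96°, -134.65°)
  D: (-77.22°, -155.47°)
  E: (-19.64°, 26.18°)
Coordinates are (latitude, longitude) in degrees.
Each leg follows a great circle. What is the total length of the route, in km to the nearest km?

Leg A→B: central angle 1.3515 rad, distance 8610.2 km.
Leg B→C: central angle 0.6248 rad, distance 3980.8 km.
Leg C→D: central angle 0.2247 rad, distance 1431.4 km.
Leg D→E: central angle 1.4510 rad, distance 9244.2 km.
Total: 8610.2 + 3980.8 + 1431.4 + 9244.2 ≈ 23267 km.

23267 km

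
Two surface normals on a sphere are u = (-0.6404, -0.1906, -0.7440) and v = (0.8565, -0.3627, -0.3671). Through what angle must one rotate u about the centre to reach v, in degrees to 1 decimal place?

u·v = -0.2062; |u| = 1.0000, |v| = 1.0000.
cos θ = (u·v)/(|u||v|) = -0.2063, so θ = 101.9°.

101.9°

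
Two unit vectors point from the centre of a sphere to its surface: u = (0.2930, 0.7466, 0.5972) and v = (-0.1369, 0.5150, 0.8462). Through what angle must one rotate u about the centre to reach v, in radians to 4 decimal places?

0.5553 rad

u·v = 0.8497; |u| = 1.0000, |v| = 1.0000.
cos θ = (u·v)/(|u||v|) = 0.8498, so θ = 0.5553 rad.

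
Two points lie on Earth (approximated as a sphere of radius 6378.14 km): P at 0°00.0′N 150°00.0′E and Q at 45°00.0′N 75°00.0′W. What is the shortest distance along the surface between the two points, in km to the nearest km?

13358 km

With latitudes φ₁ = 0.000°, φ₂ = 45.000° and longitude difference Δλ = 135.000°:
cos c = sin φ₁ sin φ₂ + cos φ₁ cos φ₂ cos Δλ = (0.0000)(0.7071) + (1.0000)(0.7071)(-0.7071) = -0.50000,
so c = arccos(-0.50000) = 2.09440 rad.
Distance = R·c = 6378.14 × 2.0944 ≈ 13358 km.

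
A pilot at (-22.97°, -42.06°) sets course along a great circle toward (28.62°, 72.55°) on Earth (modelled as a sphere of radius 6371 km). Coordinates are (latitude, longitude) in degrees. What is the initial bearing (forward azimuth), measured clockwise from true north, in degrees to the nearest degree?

Δλ = 114.610° = 2.0003 rad.
y = sin Δλ · cos φ₂ = (0.9092)(0.8778) = 0.7981
x = cos φ₁ sin φ₂ − sin φ₁ cos φ₂ cos Δλ = (0.9207)(0.4790) − (-0.3902)(0.8778)(-0.4164) = 0.2984
θ = atan2(y, x) = 69.50°, so the bearing is 70°.

70°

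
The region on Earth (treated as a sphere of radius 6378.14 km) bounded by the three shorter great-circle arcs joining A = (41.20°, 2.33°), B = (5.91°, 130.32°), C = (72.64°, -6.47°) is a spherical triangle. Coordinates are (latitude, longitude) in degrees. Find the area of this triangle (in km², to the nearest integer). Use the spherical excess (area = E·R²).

Side lengths (central angles): a = 1.6891, b = 0.5538, c = 1.9745 rad; semiperimeter s = 2.1087.
By l'Huilier's theorem, tan(E/4) = √[tan(s/2) tan((s−a)/2) tan((s−b)/2) tan((s−c)/2)], giving spherical excess E = 0.6248 rad.
Area = E·R² = 0.6248 × (6378.14)² ≈ 25416321 km².

25416321 km²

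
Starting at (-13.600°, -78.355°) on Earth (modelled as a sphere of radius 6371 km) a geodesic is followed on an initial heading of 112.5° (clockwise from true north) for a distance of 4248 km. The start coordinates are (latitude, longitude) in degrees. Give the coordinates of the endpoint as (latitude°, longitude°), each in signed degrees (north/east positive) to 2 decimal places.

Angular distance δ = d/R = 4248/6371 = 0.66677 rad; initial bearing θ = 1.9635 rad.
sin φ₂ = sin φ₁ cos δ + cos φ₁ sin δ cos θ = (-0.2351)(0.7858) + (0.9720)(0.6185)(-0.3827) = -0.4148, so φ₂ = -24.51°.
Δλ = atan2(sin θ sin δ cos φ₁, cos δ − sin φ₁ sin φ₂) = atan2(0.5554, 0.6883) = 38.899°.
λ₂ = -78.355° + 38.899° = -39.46°.

-24.51°, -39.46°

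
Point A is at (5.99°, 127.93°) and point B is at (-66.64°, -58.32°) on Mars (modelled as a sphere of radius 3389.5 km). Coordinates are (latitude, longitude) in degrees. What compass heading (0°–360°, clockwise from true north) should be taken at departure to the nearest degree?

177°

With φ₁ = 0.1045, φ₂ = -1.1631, Δλ = 3.0325 rad, the forward-azimuth formula gives
θ = atan2( sin Δλ cos φ₂ , cos φ₁ sin φ₂ − sin φ₁ cos φ₂ cos Δλ ) = atan2(0.0432, -0.8719) = 177.17°.
So the initial bearing is 177°.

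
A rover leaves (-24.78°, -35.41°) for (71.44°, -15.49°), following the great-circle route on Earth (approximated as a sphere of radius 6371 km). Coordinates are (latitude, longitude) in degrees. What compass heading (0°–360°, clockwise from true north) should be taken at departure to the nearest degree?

6°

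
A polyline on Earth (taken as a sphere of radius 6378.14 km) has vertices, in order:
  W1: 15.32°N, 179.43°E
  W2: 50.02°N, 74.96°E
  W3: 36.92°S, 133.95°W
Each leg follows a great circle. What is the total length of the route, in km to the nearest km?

27025 km

Leg W1→W2: central angle 1.5232 rad, distance 9715.0 km.
Leg W2→W3: central angle 2.7140 rad, distance 17310.2 km.
Total: 9715.0 + 17310.2 ≈ 27025 km.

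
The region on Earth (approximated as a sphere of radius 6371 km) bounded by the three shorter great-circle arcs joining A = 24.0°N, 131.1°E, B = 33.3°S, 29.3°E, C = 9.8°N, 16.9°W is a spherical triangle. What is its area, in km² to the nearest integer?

81374424 km²

Side lengths (central angles): a = 1.0740, b = 2.3381, c = 1.9600 rad; semiperimeter s = 2.6860.
By l'Huilier's theorem, tan(E/4) = √[tan(s/2) tan((s−a)/2) tan((s−b)/2) tan((s−c)/2)], giving spherical excess E = 2.0048 rad.
Area = E·R² = 2.0048 × (6371)² ≈ 81374424 km².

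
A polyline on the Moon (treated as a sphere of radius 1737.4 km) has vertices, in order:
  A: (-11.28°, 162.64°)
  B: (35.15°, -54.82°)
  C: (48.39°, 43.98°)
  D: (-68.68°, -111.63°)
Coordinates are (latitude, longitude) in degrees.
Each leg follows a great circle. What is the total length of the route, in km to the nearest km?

Leg A→B: central angle 2.4175 rad, distance 4200.2 km.
Leg B→C: central angle 1.2160 rad, distance 2112.7 km.
Leg C→D: central angle 2.7298 rad, distance 4742.7 km.
Total: 4200.2 + 2112.7 + 4742.7 ≈ 11056 km.

11056 km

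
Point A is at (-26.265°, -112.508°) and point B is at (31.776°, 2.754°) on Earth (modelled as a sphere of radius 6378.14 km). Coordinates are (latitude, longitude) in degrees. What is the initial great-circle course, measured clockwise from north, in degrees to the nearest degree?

Δλ = 115.262° = 2.0117 rad.
y = sin Δλ · cos φ₂ = (0.9044)(0.8501) = 0.7688
x = cos φ₁ sin φ₂ − sin φ₁ cos φ₂ cos Δλ = (0.8968)(0.5266) − (-0.4425)(0.8501)(-0.4268) = 0.3117
θ = atan2(y, x) = 67.93°, so the bearing is 68°.

68°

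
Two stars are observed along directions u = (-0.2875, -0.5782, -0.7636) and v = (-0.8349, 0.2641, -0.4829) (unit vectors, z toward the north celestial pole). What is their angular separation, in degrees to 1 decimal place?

62.9°

u·v = 0.4561; |u| = 1.0000, |v| = 1.0000.
cos θ = (u·v)/(|u||v|) = 0.4561, so θ = 62.9°.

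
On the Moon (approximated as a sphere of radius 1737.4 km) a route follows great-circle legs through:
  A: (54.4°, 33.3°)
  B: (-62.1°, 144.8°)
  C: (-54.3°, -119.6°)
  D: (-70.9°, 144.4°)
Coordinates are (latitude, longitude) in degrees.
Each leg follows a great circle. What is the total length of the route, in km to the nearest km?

Leg A→B: central angle 2.5295 rad, distance 4394.7 km.
Leg B→C: central angle 0.8079 rad, distance 1403.6 km.
Leg C→D: central angle 0.7266 rad, distance 1262.4 km.
Total: 4394.7 + 1403.6 + 1262.4 ≈ 7061 km.

7061 km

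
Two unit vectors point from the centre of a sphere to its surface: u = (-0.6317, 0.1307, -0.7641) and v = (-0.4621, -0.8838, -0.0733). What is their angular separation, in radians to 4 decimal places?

u·v = 0.2324; |u| = 1.0000, |v| = 1.0000.
cos θ = (u·v)/(|u||v|) = 0.2324, so θ = 1.3362 rad.

1.3362 rad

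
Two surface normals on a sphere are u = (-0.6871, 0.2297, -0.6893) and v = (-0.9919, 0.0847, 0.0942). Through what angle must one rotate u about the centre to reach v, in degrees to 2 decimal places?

50.50°

u·v = 0.6361; |u| = 1.0000, |v| = 1.0000.
cos θ = (u·v)/(|u||v|) = 0.6361, so θ = 50.50°.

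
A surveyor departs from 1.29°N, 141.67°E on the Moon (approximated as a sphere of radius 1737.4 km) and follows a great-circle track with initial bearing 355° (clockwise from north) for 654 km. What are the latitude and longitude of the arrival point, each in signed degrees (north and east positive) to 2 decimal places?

22.77°, 139.68°

Angular distance δ = d/R = 654/1737.4 = 0.37642 rad; initial bearing θ = 6.1959 rad.
sin φ₂ = sin φ₁ cos δ + cos φ₁ sin δ cos θ = (0.0225)(0.9300) + (0.9997)(0.3676)(0.9962) = 0.3870, so φ₂ = 22.77°.
Δλ = atan2(sin θ sin δ cos φ₁, cos δ − sin φ₁ sin φ₂) = atan2(-0.0320, 0.9213) = -1.991°.
λ₂ = 141.670° − 1.991° = 139.68°.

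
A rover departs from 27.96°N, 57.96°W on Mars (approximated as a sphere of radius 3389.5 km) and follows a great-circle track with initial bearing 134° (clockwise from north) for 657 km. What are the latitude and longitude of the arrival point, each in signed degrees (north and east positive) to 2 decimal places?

19.99°, -49.48°

Angular distance δ = d/R = 657/3389.5 = 0.19383 rad; initial bearing θ = 2.3387 rad.
sin φ₂ = sin φ₁ cos δ + cos φ₁ sin δ cos θ = (0.4689)(0.9813) + (0.8833)(0.1926)(-0.6947) = 0.3419, so φ₂ = 19.99°.
Δλ = atan2(sin θ sin δ cos φ₁, cos δ − sin φ₁ sin φ₂) = atan2(0.1224, 0.8210) = 8.479°.
λ₂ = -57.960° + 8.479° = -49.48°.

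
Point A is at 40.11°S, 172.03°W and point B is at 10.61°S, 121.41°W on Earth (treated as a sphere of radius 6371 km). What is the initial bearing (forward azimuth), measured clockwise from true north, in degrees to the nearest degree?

71°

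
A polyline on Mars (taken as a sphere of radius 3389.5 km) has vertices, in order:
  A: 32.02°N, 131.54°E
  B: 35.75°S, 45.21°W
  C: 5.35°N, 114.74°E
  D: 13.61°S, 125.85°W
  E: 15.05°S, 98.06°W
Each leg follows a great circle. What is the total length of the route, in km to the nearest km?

27603 km

Leg A→B: central angle 3.0613 rad, distance 10376.1 km.
Leg B→C: central angle 2.5210 rad, distance 8545.0 km.
Leg C→D: central angle 2.0911 rad, distance 7087.7 km.
Leg D→E: central angle 0.4703 rad, distance 1594.1 km.
Total: 10376.1 + 8545.0 + 7087.7 + 1594.1 ≈ 27603 km.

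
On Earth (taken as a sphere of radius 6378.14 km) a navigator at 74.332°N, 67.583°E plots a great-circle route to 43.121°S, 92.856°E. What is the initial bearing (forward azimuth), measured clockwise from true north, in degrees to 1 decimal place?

159.2°

Δλ = 25.273° = 0.4411 rad.
y = sin Δλ · cos φ₂ = (0.4269)(0.7299) = 0.3116
x = cos φ₁ sin φ₂ − sin φ₁ cos φ₂ cos Δλ = (0.2701)(-0.6835) − (0.9628)(0.7299)(0.9043) = -0.8201
θ = atan2(y, x) = 159.19°, so the bearing is 159.2°.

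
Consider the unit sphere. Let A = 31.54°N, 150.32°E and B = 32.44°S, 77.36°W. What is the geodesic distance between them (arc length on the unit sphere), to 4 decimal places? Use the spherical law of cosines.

2.4416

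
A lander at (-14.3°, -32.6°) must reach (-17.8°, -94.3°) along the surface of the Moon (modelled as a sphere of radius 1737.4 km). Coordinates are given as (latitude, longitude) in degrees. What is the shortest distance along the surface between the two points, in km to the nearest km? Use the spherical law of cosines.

1793 km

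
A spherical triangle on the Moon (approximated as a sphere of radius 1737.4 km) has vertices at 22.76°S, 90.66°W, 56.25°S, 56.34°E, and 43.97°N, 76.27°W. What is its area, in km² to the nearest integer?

Side lengths (central angles): a = 2.5829, b = 1.1872, c = 1.6790 rad; semiperimeter s = 2.7246.
By l'Huilier's theorem, tan(E/4) = √[tan(s/2) tan((s−a)/2) tan((s−b)/2) tan((s−c)/2)], giving spherical excess E = 1.6320 rad.
Area = E·R² = 1.6320 × (1737.4)² ≈ 4926320 km².

4926320 km²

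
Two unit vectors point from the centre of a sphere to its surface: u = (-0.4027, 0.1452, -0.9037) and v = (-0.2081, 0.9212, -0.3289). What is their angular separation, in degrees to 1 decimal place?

u·v = 0.5148; |u| = 1.0000, |v| = 1.0000.
cos θ = (u·v)/(|u||v|) = 0.5148, so θ = 59.0°.

59.0°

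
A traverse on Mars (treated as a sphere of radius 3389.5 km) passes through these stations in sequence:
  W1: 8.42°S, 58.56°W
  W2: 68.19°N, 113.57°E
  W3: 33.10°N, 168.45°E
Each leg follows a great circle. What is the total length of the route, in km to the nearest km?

9861 km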